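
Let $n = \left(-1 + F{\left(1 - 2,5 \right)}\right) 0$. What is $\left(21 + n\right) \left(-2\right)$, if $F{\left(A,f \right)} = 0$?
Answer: $-42$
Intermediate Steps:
$n = 0$ ($n = \left(-1 + 0\right) 0 = \left(-1\right) 0 = 0$)
$\left(21 + n\right) \left(-2\right) = \left(21 + 0\right) \left(-2\right) = 21 \left(-2\right) = -42$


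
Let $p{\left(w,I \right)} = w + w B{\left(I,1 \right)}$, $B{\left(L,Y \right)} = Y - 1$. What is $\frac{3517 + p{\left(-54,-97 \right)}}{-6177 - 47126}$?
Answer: $- \frac{3463}{53303} \approx -0.064968$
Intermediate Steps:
$B{\left(L,Y \right)} = -1 + Y$
$p{\left(w,I \right)} = w$ ($p{\left(w,I \right)} = w + w \left(-1 + 1\right) = w + w 0 = w + 0 = w$)
$\frac{3517 + p{\left(-54,-97 \right)}}{-6177 - 47126} = \frac{3517 - 54}{-6177 - 47126} = \frac{3463}{-53303} = 3463 \left(- \frac{1}{53303}\right) = - \frac{3463}{53303}$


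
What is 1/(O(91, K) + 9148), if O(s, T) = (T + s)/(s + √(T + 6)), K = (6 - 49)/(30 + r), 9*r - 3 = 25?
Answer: 6724216052306/61519760466269833 + 26731*√417498/61519760466269833 ≈ 0.00010930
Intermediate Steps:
r = 28/9 (r = ⅓ + (⅑)*25 = ⅓ + 25/9 = 28/9 ≈ 3.1111)
K = -387/298 (K = (6 - 49)/(30 + 28/9) = -43/298/9 = -43*9/298 = -387/298 ≈ -1.2987)
O(s, T) = (T + s)/(s + √(6 + T))
1/(O(91, K) + 9148) = 1/((-387/298 + 91)/(91 + √(6 - 387/298)) + 9148) = 1/((26731/298)/(91 + √(1401/298)) + 9148) = 1/((26731/298)/(91 + √417498/298) + 9148) = 1/(26731/(298*(91 + √417498/298)) + 9148) = 1/(9148 + 26731/(298*(91 + √417498/298)))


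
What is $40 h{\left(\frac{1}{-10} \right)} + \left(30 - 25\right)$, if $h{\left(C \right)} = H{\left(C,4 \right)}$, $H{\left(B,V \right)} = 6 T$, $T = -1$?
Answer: $-235$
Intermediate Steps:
$H{\left(B,V \right)} = -6$ ($H{\left(B,V \right)} = 6 \left(-1\right) = -6$)
$h{\left(C \right)} = -6$
$40 h{\left(\frac{1}{-10} \right)} + \left(30 - 25\right) = 40 \left(-6\right) + \left(30 - 25\right) = -240 + \left(30 - 25\right) = -240 + 5 = -235$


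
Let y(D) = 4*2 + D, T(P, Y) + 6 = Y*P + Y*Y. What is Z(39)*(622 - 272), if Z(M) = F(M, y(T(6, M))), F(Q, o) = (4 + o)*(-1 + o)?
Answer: 1082310600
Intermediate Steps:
T(P, Y) = -6 + Y**2 + P*Y (T(P, Y) = -6 + (Y*P + Y*Y) = -6 + (P*Y + Y**2) = -6 + (Y**2 + P*Y) = -6 + Y**2 + P*Y)
y(D) = 8 + D
F(Q, o) = (-1 + o)*(4 + o)
Z(M) = 2 + (2 + M**2 + 6*M)**2 + 3*M**2 + 18*M (Z(M) = -4 + (8 + (-6 + M**2 + 6*M))**2 + 3*(8 + (-6 + M**2 + 6*M)) = -4 + (2 + M**2 + 6*M)**2 + 3*(2 + M**2 + 6*M) = -4 + (2 + M**2 + 6*M)**2 + (6 + 3*M**2 + 18*M) = 2 + (2 + M**2 + 6*M)**2 + 3*M**2 + 18*M)
Z(39)*(622 - 272) = (6 + 39**4 + 12*39**3 + 42*39 + 43*39**2)*(622 - 272) = (6 + 2313441 + 12*59319 + 1638 + 43*1521)*350 = (6 + 2313441 + 711828 + 1638 + 65403)*350 = 3092316*350 = 1082310600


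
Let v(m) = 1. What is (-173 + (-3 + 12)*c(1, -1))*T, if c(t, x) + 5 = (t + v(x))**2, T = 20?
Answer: -3640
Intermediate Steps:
c(t, x) = -5 + (1 + t)**2 (c(t, x) = -5 + (t + 1)**2 = -5 + (1 + t)**2)
(-173 + (-3 + 12)*c(1, -1))*T = (-173 + (-3 + 12)*(-5 + (1 + 1)**2))*20 = (-173 + 9*(-5 + 2**2))*20 = (-173 + 9*(-5 + 4))*20 = (-173 + 9*(-1))*20 = (-173 - 9)*20 = -182*20 = -3640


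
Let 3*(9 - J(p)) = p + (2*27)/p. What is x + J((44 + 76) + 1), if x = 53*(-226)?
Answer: -4359442/363 ≈ -12009.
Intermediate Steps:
x = -11978
J(p) = 9 - 18/p - p/3 (J(p) = 9 - (p + (2*27)/p)/3 = 9 - (p + 54/p)/3 = 9 + (-18/p - p/3) = 9 - 18/p - p/3)
x + J((44 + 76) + 1) = -11978 + (9 - 18/((44 + 76) + 1) - ((44 + 76) + 1)/3) = -11978 + (9 - 18/(120 + 1) - (120 + 1)/3) = -11978 + (9 - 18/121 - ⅓*121) = -11978 + (9 - 18*1/121 - 121/3) = -11978 + (9 - 18/121 - 121/3) = -11978 - 11428/363 = -4359442/363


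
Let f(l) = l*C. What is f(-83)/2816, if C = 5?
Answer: -415/2816 ≈ -0.14737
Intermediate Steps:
f(l) = 5*l (f(l) = l*5 = 5*l)
f(-83)/2816 = (5*(-83))/2816 = -415*1/2816 = -415/2816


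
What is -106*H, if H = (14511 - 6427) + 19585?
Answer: -2932914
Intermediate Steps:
H = 27669 (H = 8084 + 19585 = 27669)
-106*H = -106*27669 = -2932914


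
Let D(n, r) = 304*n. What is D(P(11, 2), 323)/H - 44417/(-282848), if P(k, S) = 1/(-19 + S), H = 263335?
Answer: 198755376023/1266224227360 ≈ 0.15697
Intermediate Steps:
D(P(11, 2), 323)/H - 44417/(-282848) = (304/(-19 + 2))/263335 - 44417/(-282848) = (304/(-17))*(1/263335) - 44417*(-1/282848) = (304*(-1/17))*(1/263335) + 44417/282848 = -304/17*1/263335 + 44417/282848 = -304/4476695 + 44417/282848 = 198755376023/1266224227360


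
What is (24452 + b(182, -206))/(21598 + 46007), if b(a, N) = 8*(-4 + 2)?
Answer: 24436/67605 ≈ 0.36145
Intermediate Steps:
b(a, N) = -16 (b(a, N) = 8*(-2) = -16)
(24452 + b(182, -206))/(21598 + 46007) = (24452 - 16)/(21598 + 46007) = 24436/67605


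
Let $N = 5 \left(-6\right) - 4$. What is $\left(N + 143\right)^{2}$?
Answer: $11881$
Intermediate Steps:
$N = -34$ ($N = -30 - 4 = -34$)
$\left(N + 143\right)^{2} = \left(-34 + 143\right)^{2} = 109^{2} = 11881$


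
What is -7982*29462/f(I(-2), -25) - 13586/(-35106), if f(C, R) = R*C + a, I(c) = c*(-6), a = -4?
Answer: 1031966329081/1334028 ≈ 7.7357e+5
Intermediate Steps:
I(c) = -6*c
f(C, R) = -4 + C*R (f(C, R) = R*C - 4 = C*R - 4 = -4 + C*R)
-7982*29462/f(I(-2), -25) - 13586/(-35106) = -7982*29462/(-4 - 6*(-2)*(-25)) - 13586/(-35106) = -7982*29462/(-4 + 12*(-25)) - 13586*(-1/35106) = -7982*29462/(-4 - 300) + 6793/17553 = -7982/((-304*1/29462)) + 6793/17553 = -7982/(-152/14731) + 6793/17553 = -7982*(-14731/152) + 6793/17553 = 58791421/76 + 6793/17553 = 1031966329081/1334028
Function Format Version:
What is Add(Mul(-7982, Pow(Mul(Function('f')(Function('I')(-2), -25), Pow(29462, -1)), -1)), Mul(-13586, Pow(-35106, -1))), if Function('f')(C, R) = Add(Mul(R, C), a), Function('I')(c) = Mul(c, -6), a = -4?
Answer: Rational(1031966329081, 1334028) ≈ 7.7357e+5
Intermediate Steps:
Function('I')(c) = Mul(-6, c)
Function('f')(C, R) = Add(-4, Mul(C, R)) (Function('f')(C, R) = Add(Mul(R, C), -4) = Add(Mul(C, R), -4) = Add(-4, Mul(C, R)))
Add(Mul(-7982, Pow(Mul(Function('f')(Function('I')(-2), -25), Pow(29462, -1)), -1)), Mul(-13586, Pow(-35106, -1))) = Add(Mul(-7982, Pow(Mul(Add(-4, Mul(Mul(-6, -2), -25)), Pow(29462, -1)), -1)), Mul(-13586, Pow(-35106, -1))) = Add(Mul(-7982, Pow(Mul(Add(-4, Mul(12, -25)), Rational(1, 29462)), -1)), Mul(-13586, Rational(-1, 35106))) = Add(Mul(-7982, Pow(Mul(Add(-4, -300), Rational(1, 29462)), -1)), Rational(6793, 17553)) = Add(Mul(-7982, Pow(Mul(-304, Rational(1, 29462)), -1)), Rational(6793, 17553)) = Add(Mul(-7982, Pow(Rational(-152, 14731), -1)), Rational(6793, 17553)) = Add(Mul(-7982, Rational(-14731, 152)), Rational(6793, 17553)) = Add(Rational(58791421, 76), Rational(6793, 17553)) = Rational(1031966329081, 1334028)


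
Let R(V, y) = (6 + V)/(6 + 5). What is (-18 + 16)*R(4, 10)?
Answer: -20/11 ≈ -1.8182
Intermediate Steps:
R(V, y) = 6/11 + V/11 (R(V, y) = (6 + V)/11 = (6 + V)*(1/11) = 6/11 + V/11)
(-18 + 16)*R(4, 10) = (-18 + 16)*(6/11 + (1/11)*4) = -2*(6/11 + 4/11) = -2*10/11 = -20/11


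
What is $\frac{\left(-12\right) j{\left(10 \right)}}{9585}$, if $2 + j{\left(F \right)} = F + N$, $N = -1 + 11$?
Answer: $- \frac{8}{355} \approx -0.022535$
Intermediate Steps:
$N = 10$
$j{\left(F \right)} = 8 + F$ ($j{\left(F \right)} = -2 + \left(F + 10\right) = -2 + \left(10 + F\right) = 8 + F$)
$\frac{\left(-12\right) j{\left(10 \right)}}{9585} = \frac{\left(-12\right) \left(8 + 10\right)}{9585} = \left(-12\right) 18 \cdot \frac{1}{9585} = \left(-216\right) \frac{1}{9585} = - \frac{8}{355}$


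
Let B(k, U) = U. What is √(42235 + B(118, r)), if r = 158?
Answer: √42393 ≈ 205.90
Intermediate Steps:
√(42235 + B(118, r)) = √(42235 + 158) = √42393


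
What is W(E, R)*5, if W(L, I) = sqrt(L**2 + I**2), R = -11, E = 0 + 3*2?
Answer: 5*sqrt(157) ≈ 62.650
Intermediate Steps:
E = 6 (E = 0 + 6 = 6)
W(L, I) = sqrt(I**2 + L**2)
W(E, R)*5 = sqrt((-11)**2 + 6**2)*5 = sqrt(121 + 36)*5 = sqrt(157)*5 = 5*sqrt(157)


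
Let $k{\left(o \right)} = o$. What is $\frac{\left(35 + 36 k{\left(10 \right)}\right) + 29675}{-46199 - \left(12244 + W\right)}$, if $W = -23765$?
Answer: $- \frac{15035}{17339} \approx -0.86712$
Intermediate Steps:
$\frac{\left(35 + 36 k{\left(10 \right)}\right) + 29675}{-46199 - \left(12244 + W\right)} = \frac{\left(35 + 36 \cdot 10\right) + 29675}{-46199 - -11521} = \frac{\left(35 + 360\right) + 29675}{-46199 + \left(-12244 + 23765\right)} = \frac{395 + 29675}{-46199 + 11521} = \frac{30070}{-34678} = 30070 \left(- \frac{1}{34678}\right) = - \frac{15035}{17339}$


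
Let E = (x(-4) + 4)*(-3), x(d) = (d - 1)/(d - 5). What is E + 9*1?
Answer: -14/3 ≈ -4.6667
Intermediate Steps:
x(d) = (-1 + d)/(-5 + d)
E = -41/3 (E = ((-1 - 4)/(-5 - 4) + 4)*(-3) = (-5/(-9) + 4)*(-3) = (-1/9*(-5) + 4)*(-3) = (5/9 + 4)*(-3) = (41/9)*(-3) = -41/3 ≈ -13.667)
E + 9*1 = -41/3 + 9*1 = -41/3 + 9 = -14/3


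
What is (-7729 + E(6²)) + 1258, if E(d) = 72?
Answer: -6399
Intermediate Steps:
(-7729 + E(6²)) + 1258 = (-7729 + 72) + 1258 = -7657 + 1258 = -6399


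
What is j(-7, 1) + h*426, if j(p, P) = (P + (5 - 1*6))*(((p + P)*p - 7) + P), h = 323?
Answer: 137598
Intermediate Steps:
j(p, P) = (-1 + P)*(-7 + P + p*(P + p)) (j(p, P) = (P + (5 - 6))*(((P + p)*p - 7) + P) = (P - 1)*((p*(P + p) - 7) + P) = (-1 + P)*((-7 + p*(P + p)) + P) = (-1 + P)*(-7 + P + p*(P + p)))
j(-7, 1) + h*426 = (7 + 1² - 1*(-7)² - 8*1 + 1*(-7)² - 7*1² - 1*1*(-7)) + 323*426 = (7 + 1 - 1*49 - 8 + 1*49 - 7*1 + 7) + 137598 = (7 + 1 - 49 - 8 + 49 - 7 + 7) + 137598 = 0 + 137598 = 137598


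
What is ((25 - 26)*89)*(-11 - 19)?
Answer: 2670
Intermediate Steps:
((25 - 26)*89)*(-11 - 19) = -1*89*(-30) = -89*(-30) = 2670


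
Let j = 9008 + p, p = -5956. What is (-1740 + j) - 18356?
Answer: -17044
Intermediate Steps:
j = 3052 (j = 9008 - 5956 = 3052)
(-1740 + j) - 18356 = (-1740 + 3052) - 18356 = 1312 - 18356 = -17044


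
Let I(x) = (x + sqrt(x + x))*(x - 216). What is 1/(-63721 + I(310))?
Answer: -34581/1190367241 - 188*sqrt(155)/1190367241 ≈ -3.1017e-5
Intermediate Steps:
I(x) = (-216 + x)*(x + sqrt(2)*sqrt(x)) (I(x) = (x + sqrt(2*x))*(-216 + x) = (x + sqrt(2)*sqrt(x))*(-216 + x) = (-216 + x)*(x + sqrt(2)*sqrt(x)))
1/(-63721 + I(310)) = 1/(-63721 + (310**2 - 216*310 + sqrt(2)*310**(3/2) - 216*sqrt(2)*sqrt(310))) = 1/(-63721 + (96100 - 66960 + sqrt(2)*(310*sqrt(310)) - 432*sqrt(155))) = 1/(-63721 + (96100 - 66960 + 620*sqrt(155) - 432*sqrt(155))) = 1/(-63721 + (29140 + 188*sqrt(155))) = 1/(-34581 + 188*sqrt(155))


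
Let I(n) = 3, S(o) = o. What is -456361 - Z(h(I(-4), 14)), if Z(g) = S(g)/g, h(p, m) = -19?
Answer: -456362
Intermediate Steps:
Z(g) = 1 (Z(g) = g/g = 1)
-456361 - Z(h(I(-4), 14)) = -456361 - 1*1 = -456361 - 1 = -456362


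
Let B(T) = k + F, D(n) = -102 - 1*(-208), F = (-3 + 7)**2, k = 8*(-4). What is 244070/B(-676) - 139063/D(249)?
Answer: -7024107/424 ≈ -16566.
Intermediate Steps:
k = -32
F = 16 (F = 4**2 = 16)
D(n) = 106 (D(n) = -102 + 208 = 106)
B(T) = -16 (B(T) = -32 + 16 = -16)
244070/B(-676) - 139063/D(249) = 244070/(-16) - 139063/106 = 244070*(-1/16) - 139063*1/106 = -122035/8 - 139063/106 = -7024107/424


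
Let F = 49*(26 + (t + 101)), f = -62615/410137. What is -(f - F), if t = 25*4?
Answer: 651716638/58591 ≈ 11123.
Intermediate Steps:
t = 100
f = -8945/58591 (f = -62615*1/410137 = -8945/58591 ≈ -0.15267)
F = 11123 (F = 49*(26 + (100 + 101)) = 49*(26 + 201) = 49*227 = 11123)
-(f - F) = -(-8945/58591 - 1*11123) = -(-8945/58591 - 11123) = -1*(-651716638/58591) = 651716638/58591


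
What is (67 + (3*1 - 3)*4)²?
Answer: 4489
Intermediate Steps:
(67 + (3*1 - 3)*4)² = (67 + (3 - 3)*4)² = (67 + 0*4)² = (67 + 0)² = 67² = 4489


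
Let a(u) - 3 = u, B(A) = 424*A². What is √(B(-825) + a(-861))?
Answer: √288584142 ≈ 16988.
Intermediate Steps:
a(u) = 3 + u
√(B(-825) + a(-861)) = √(424*(-825)² + (3 - 861)) = √(424*680625 - 858) = √(288585000 - 858) = √288584142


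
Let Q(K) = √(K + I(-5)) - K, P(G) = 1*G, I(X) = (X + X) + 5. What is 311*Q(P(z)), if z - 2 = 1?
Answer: -933 + 311*I*√2 ≈ -933.0 + 439.82*I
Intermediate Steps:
I(X) = 5 + 2*X (I(X) = 2*X + 5 = 5 + 2*X)
z = 3 (z = 2 + 1 = 3)
P(G) = G
Q(K) = √(-5 + K) - K (Q(K) = √(K + (5 + 2*(-5))) - K = √(K + (5 - 10)) - K = √(K - 5) - K = √(-5 + K) - K)
311*Q(P(z)) = 311*(√(-5 + 3) - 1*3) = 311*(√(-2) - 3) = 311*(I*√2 - 3) = 311*(-3 + I*√2) = -933 + 311*I*√2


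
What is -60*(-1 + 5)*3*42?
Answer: -30240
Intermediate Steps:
-60*(-1 + 5)*3*42 = -240*3*42 = -60*12*42 = -720*42 = -30240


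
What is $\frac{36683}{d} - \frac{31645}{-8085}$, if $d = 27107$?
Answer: $\frac{230876614}{43832019} \approx 5.2673$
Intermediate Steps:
$\frac{36683}{d} - \frac{31645}{-8085} = \frac{36683}{27107} - \frac{31645}{-8085} = 36683 \cdot \frac{1}{27107} - - \frac{6329}{1617} = \frac{36683}{27107} + \frac{6329}{1617} = \frac{230876614}{43832019}$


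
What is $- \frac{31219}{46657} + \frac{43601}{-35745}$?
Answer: $- \frac{3150215012}{1667754465} \approx -1.8889$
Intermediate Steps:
$- \frac{31219}{46657} + \frac{43601}{-35745} = \left(-31219\right) \frac{1}{46657} + 43601 \left(- \frac{1}{35745}\right) = - \frac{31219}{46657} - \frac{43601}{35745} = - \frac{3150215012}{1667754465}$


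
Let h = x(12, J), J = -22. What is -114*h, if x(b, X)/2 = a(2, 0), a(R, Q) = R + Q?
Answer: -456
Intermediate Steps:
a(R, Q) = Q + R
x(b, X) = 4 (x(b, X) = 2*(0 + 2) = 2*2 = 4)
h = 4
-114*h = -114*4 = -456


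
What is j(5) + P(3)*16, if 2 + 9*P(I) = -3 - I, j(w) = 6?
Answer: -74/9 ≈ -8.2222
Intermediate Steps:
P(I) = -5/9 - I/9 (P(I) = -2/9 + (-3 - I)/9 = -2/9 + (-⅓ - I/9) = -5/9 - I/9)
j(5) + P(3)*16 = 6 + (-5/9 - ⅑*3)*16 = 6 + (-5/9 - ⅓)*16 = 6 - 8/9*16 = 6 - 128/9 = -74/9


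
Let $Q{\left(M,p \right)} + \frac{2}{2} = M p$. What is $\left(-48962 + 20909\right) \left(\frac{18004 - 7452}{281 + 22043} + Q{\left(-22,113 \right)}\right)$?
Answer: $\frac{389300149377}{5581} \approx 6.9754 \cdot 10^{7}$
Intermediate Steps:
$Q{\left(M,p \right)} = -1 + M p$
$\left(-48962 + 20909\right) \left(\frac{18004 - 7452}{281 + 22043} + Q{\left(-22,113 \right)}\right) = \left(-48962 + 20909\right) \left(\frac{18004 - 7452}{281 + 22043} - 2487\right) = - 28053 \left(\frac{18004 - 7452}{22324} - 2487\right) = - 28053 \left(10552 \cdot \frac{1}{22324} - 2487\right) = - 28053 \left(\frac{2638}{5581} - 2487\right) = \left(-28053\right) \left(- \frac{13877309}{5581}\right) = \frac{389300149377}{5581}$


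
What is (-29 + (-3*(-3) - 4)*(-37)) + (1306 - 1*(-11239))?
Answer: 12331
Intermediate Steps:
(-29 + (-3*(-3) - 4)*(-37)) + (1306 - 1*(-11239)) = (-29 + (9 - 4)*(-37)) + (1306 + 11239) = (-29 + 5*(-37)) + 12545 = (-29 - 185) + 12545 = -214 + 12545 = 12331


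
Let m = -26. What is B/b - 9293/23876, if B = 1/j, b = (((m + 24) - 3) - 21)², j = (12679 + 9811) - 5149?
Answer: -6808582332/17492924501 ≈ -0.38922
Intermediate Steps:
j = 17341 (j = 22490 - 5149 = 17341)
b = 676 (b = (((-26 + 24) - 3) - 21)² = ((-2 - 3) - 21)² = (-5 - 21)² = (-26)² = 676)
B = 1/17341 ≈ 5.7667e-5
B/b - 9293/23876 = (1/17341)/676 - 9293/23876 = (1/17341)*(1/676) - 9293*1/23876 = 1/11722516 - 9293/23876 = -6808582332/17492924501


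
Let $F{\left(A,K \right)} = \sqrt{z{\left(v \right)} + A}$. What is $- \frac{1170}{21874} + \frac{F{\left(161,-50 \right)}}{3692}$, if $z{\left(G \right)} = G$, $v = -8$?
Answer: $- \frac{585}{10937} + \frac{3 \sqrt{17}}{3692} \approx -0.050138$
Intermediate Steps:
$F{\left(A,K \right)} = \sqrt{-8 + A}$
$- \frac{1170}{21874} + \frac{F{\left(161,-50 \right)}}{3692} = - \frac{1170}{21874} + \frac{\sqrt{-8 + 161}}{3692} = \left(-1170\right) \frac{1}{21874} + \sqrt{153} \cdot \frac{1}{3692} = - \frac{585}{10937} + 3 \sqrt{17} \cdot \frac{1}{3692} = - \frac{585}{10937} + \frac{3 \sqrt{17}}{3692}$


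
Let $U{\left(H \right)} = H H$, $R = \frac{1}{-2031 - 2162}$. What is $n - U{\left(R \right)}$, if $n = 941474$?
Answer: $\frac{16552288821025}{17581249} \approx 9.4147 \cdot 10^{5}$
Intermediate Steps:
$R = - \frac{1}{4193}$ ($R = \frac{1}{-4193} = - \frac{1}{4193} \approx -0.00023849$)
$U{\left(H \right)} = H^{2}$
$n - U{\left(R \right)} = 941474 - \left(- \frac{1}{4193}\right)^{2} = 941474 - \frac{1}{17581249} = \frac{16552288821025}{17581249}$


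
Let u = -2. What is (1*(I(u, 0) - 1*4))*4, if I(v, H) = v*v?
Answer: 0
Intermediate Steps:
I(v, H) = v²
(1*(I(u, 0) - 1*4))*4 = (1*((-2)² - 1*4))*4 = (1*(4 - 4))*4 = (1*0)*4 = 0*4 = 0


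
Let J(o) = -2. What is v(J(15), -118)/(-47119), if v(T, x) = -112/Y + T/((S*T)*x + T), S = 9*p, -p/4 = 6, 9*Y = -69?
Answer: -8564327/27623372393 ≈ -0.00031004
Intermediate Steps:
Y = -23/3 (Y = (⅑)*(-69) = -23/3 ≈ -7.6667)
p = -24 (p = -4*6 = -24)
S = -216 (S = 9*(-24) = -216)
v(T, x) = 336/23 + T/(T - 216*T*x) (v(T, x) = -112/(-23/3) + T/((-216*T)*x + T) = -112*(-3/23) + T/(-216*T*x + T) = 336/23 + T/(T - 216*T*x))
v(J(15), -118)/(-47119) = ((-359 + 72576*(-118))/(23*(-1 + 216*(-118))))/(-47119) = ((-359 - 8563968)/(23*(-1 - 25488)))*(-1/47119) = ((1/23)*(-8564327)/(-25489))*(-1/47119) = ((1/23)*(-1/25489)*(-8564327))*(-1/47119) = (8564327/586247)*(-1/47119) = -8564327/27623372393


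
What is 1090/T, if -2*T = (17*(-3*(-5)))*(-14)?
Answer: 218/357 ≈ 0.61064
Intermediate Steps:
T = 1785 (T = -17*(-3*(-5))*(-14)/2 = -17*15*(-14)/2 = -255*(-14)/2 = -½*(-3570) = 1785)
1090/T = 1090/1785 = 1090*(1/1785) = 218/357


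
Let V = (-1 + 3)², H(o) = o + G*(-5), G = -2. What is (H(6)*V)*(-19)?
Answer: -1216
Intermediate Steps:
H(o) = 10 + o (H(o) = o - 2*(-5) = o + 10 = 10 + o)
V = 4 (V = 2² = 4)
(H(6)*V)*(-19) = ((10 + 6)*4)*(-19) = (16*4)*(-19) = 64*(-19) = -1216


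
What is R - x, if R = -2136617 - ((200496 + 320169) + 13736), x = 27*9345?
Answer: -2923333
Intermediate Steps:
x = 252315
R = -2671018 (R = -2136617 - (520665 + 13736) = -2136617 - 1*534401 = -2136617 - 534401 = -2671018)
R - x = -2671018 - 1*252315 = -2671018 - 252315 = -2923333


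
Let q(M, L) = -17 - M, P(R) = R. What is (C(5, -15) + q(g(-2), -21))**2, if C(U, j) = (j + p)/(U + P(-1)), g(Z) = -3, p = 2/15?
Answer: 1129969/3600 ≈ 313.88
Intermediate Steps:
p = 2/15 (p = 2*(1/15) = 2/15 ≈ 0.13333)
C(U, j) = (2/15 + j)/(-1 + U) (C(U, j) = (j + 2/15)/(U - 1) = (2/15 + j)/(-1 + U))
(C(5, -15) + q(g(-2), -21))**2 = ((2/15 - 15)/(-1 + 5) + (-17 - 1*(-3)))**2 = (-223/15/4 + (-17 + 3))**2 = ((1/4)*(-223/15) - 14)**2 = (-223/60 - 14)**2 = (-1063/60)**2 = 1129969/3600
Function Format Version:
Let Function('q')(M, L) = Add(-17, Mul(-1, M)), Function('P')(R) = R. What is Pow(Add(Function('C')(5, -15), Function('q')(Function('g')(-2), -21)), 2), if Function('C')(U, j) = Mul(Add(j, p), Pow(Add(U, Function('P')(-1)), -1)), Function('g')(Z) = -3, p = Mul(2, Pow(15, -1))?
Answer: Rational(1129969, 3600) ≈ 313.88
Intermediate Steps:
p = Rational(2, 15) (p = Mul(2, Rational(1, 15)) = Rational(2, 15) ≈ 0.13333)
Function('C')(U, j) = Mul(Pow(Add(-1, U), -1), Add(Rational(2, 15), j)) (Function('C')(U, j) = Mul(Add(j, Rational(2, 15)), Pow(Add(U, -1), -1)) = Mul(Add(Rational(2, 15), j), Pow(Add(-1, U), -1)) = Mul(Pow(Add(-1, U), -1), Add(Rational(2, 15), j)))
Pow(Add(Function('C')(5, -15), Function('q')(Function('g')(-2), -21)), 2) = Pow(Add(Mul(Pow(Add(-1, 5), -1), Add(Rational(2, 15), -15)), Add(-17, Mul(-1, -3))), 2) = Pow(Add(Mul(Pow(4, -1), Rational(-223, 15)), Add(-17, 3)), 2) = Pow(Add(Mul(Rational(1, 4), Rational(-223, 15)), -14), 2) = Pow(Add(Rational(-223, 60), -14), 2) = Pow(Rational(-1063, 60), 2) = Rational(1129969, 3600)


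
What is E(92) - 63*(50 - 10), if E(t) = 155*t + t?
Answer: 11832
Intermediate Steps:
E(t) = 156*t
E(92) - 63*(50 - 10) = 156*92 - 63*(50 - 10) = 14352 - 63*40 = 14352 - 2520 = 11832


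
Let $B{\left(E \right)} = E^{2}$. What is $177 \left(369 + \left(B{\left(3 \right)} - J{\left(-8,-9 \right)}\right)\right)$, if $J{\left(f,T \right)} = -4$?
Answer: $67614$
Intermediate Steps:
$177 \left(369 + \left(B{\left(3 \right)} - J{\left(-8,-9 \right)}\right)\right) = 177 \left(369 - \left(-4 - 3^{2}\right)\right) = 177 \left(369 + \left(9 + 4\right)\right) = 177 \left(369 + 13\right) = 177 \cdot 382 = 67614$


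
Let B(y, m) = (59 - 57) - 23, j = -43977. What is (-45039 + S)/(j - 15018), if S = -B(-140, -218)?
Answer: 5002/6555 ≈ 0.76308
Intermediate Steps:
B(y, m) = -21 (B(y, m) = 2 - 23 = -21)
S = 21 (S = -1*(-21) = 21)
(-45039 + S)/(j - 15018) = (-45039 + 21)/(-43977 - 15018) = -45018/(-58995) = -45018*(-1/58995) = 5002/6555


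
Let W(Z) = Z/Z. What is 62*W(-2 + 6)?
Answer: 62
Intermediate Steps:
W(Z) = 1
62*W(-2 + 6) = 62*1 = 62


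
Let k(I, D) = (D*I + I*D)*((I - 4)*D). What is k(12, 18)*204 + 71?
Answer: 12690503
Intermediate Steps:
k(I, D) = 2*I*D²*(-4 + I) (k(I, D) = (D*I + D*I)*((-4 + I)*D) = (2*D*I)*(D*(-4 + I)) = 2*I*D²*(-4 + I))
k(12, 18)*204 + 71 = (2*12*18²*(-4 + 12))*204 + 71 = (2*12*324*8)*204 + 71 = 62208*204 + 71 = 12690432 + 71 = 12690503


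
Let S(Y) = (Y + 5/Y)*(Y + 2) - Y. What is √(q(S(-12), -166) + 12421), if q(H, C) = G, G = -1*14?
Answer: √12407 ≈ 111.39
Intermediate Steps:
S(Y) = -Y + (2 + Y)*(Y + 5/Y) (S(Y) = (Y + 5/Y)*(2 + Y) - Y = (2 + Y)*(Y + 5/Y) - Y = -Y + (2 + Y)*(Y + 5/Y))
G = -14
q(H, C) = -14
√(q(S(-12), -166) + 12421) = √(-14 + 12421) = √12407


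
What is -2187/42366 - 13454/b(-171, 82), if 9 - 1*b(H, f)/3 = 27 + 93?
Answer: 189754631/4702626 ≈ 40.351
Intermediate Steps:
b(H, f) = -333 (b(H, f) = 27 - 3*(27 + 93) = 27 - 3*120 = 27 - 360 = -333)
-2187/42366 - 13454/b(-171, 82) = -2187/42366 - 13454/(-333) = -2187*1/42366 - 13454*(-1/333) = -729/14122 + 13454/333 = 189754631/4702626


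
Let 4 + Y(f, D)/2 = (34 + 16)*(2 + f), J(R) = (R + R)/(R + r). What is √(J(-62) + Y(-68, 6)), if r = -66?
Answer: 5*I*√16914/8 ≈ 81.284*I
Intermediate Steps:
J(R) = 2*R/(-66 + R) (J(R) = (R + R)/(R - 66) = (2*R)/(-66 + R) = 2*R/(-66 + R))
Y(f, D) = 192 + 100*f (Y(f, D) = -8 + 2*((34 + 16)*(2 + f)) = -8 + 2*(50*(2 + f)) = -8 + 2*(100 + 50*f) = -8 + (200 + 100*f) = 192 + 100*f)
√(J(-62) + Y(-68, 6)) = √(2*(-62)/(-66 - 62) + (192 + 100*(-68))) = √(2*(-62)/(-128) + (192 - 6800)) = √(2*(-62)*(-1/128) - 6608) = √(31/32 - 6608) = √(-211425/32) = 5*I*√16914/8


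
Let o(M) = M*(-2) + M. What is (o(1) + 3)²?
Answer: 4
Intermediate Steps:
o(M) = -M (o(M) = -2*M + M = -M)
(o(1) + 3)² = (-1*1 + 3)² = (-1 + 3)² = 2² = 4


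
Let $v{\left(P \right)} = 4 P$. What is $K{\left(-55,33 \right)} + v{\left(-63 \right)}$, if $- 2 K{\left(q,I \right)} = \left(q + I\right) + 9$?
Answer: $- \frac{491}{2} \approx -245.5$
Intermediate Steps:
$K{\left(q,I \right)} = - \frac{9}{2} - \frac{I}{2} - \frac{q}{2}$ ($K{\left(q,I \right)} = - \frac{\left(q + I\right) + 9}{2} = - \frac{\left(I + q\right) + 9}{2} = - \frac{9 + I + q}{2} = - \frac{9}{2} - \frac{I}{2} - \frac{q}{2}$)
$K{\left(-55,33 \right)} + v{\left(-63 \right)} = \left(- \frac{9}{2} - \frac{33}{2} - - \frac{55}{2}\right) + 4 \left(-63\right) = \left(- \frac{9}{2} - \frac{33}{2} + \frac{55}{2}\right) - 252 = \frac{13}{2} - 252 = - \frac{491}{2}$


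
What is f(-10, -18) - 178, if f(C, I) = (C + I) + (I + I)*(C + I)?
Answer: 802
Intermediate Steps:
f(C, I) = C + I + 2*I*(C + I) (f(C, I) = (C + I) + (2*I)*(C + I) = (C + I) + 2*I*(C + I) = C + I + 2*I*(C + I))
f(-10, -18) - 178 = (-10 - 18 + 2*(-18)² + 2*(-10)*(-18)) - 178 = (-10 - 18 + 2*324 + 360) - 178 = (-10 - 18 + 648 + 360) - 178 = 980 - 178 = 802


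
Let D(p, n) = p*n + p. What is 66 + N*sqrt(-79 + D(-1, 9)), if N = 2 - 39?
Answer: 66 - 37*I*sqrt(89) ≈ 66.0 - 349.06*I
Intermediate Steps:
D(p, n) = p + n*p (D(p, n) = n*p + p = p + n*p)
N = -37
66 + N*sqrt(-79 + D(-1, 9)) = 66 - 37*sqrt(-79 - (1 + 9)) = 66 - 37*sqrt(-79 - 1*10) = 66 - 37*sqrt(-79 - 10) = 66 - 37*I*sqrt(89)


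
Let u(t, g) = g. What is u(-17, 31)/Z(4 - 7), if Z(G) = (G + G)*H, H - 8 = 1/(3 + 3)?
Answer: -31/49 ≈ -0.63265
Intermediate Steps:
H = 49/6 (H = 8 + 1/(3 + 3) = 8 + 1/6 = 8 + ⅙ = 49/6 ≈ 8.1667)
Z(G) = 49*G/3 (Z(G) = (G + G)*(49/6) = (2*G)*(49/6) = 49*G/3)
u(-17, 31)/Z(4 - 7) = 31/((49*(4 - 7)/3)) = 31/(((49/3)*(-3))) = 31/(-49) = 31*(-1/49) = -31/49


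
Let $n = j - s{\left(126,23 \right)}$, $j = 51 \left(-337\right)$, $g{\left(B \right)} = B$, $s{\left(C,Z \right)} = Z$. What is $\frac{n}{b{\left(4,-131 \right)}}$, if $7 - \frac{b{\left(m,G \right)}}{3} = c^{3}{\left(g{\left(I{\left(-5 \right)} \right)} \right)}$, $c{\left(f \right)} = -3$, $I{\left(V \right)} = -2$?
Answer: $- \frac{8605}{51} \approx -168.73$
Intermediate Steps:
$j = -17187$
$b{\left(m,G \right)} = 102$ ($b{\left(m,G \right)} = 21 - 3 \left(-3\right)^{3} = 21 - -81 = 21 + 81 = 102$)
$n = -17210$ ($n = -17187 - 23 = -17210$)
$\frac{n}{b{\left(4,-131 \right)}} = - \frac{17210}{102} = \left(-17210\right) \frac{1}{102} = - \frac{8605}{51}$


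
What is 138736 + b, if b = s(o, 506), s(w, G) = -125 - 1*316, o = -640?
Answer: 138295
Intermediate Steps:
s(w, G) = -441 (s(w, G) = -125 - 316 = -441)
b = -441
138736 + b = 138736 - 441 = 138295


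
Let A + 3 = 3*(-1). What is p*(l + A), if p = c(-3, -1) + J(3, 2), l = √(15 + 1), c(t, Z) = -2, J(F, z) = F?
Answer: -2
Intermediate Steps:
A = -6 (A = -3 + 3*(-1) = -3 - 3 = -6)
l = 4 (l = √16 = 4)
p = 1 (p = -2 + 3 = 1)
p*(l + A) = 1*(4 - 6) = 1*(-2) = -2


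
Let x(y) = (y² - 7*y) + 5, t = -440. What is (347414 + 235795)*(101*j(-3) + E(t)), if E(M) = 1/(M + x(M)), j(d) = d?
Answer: -3853212225434/21805 ≈ -1.7671e+8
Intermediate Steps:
x(y) = 5 + y² - 7*y
E(M) = 1/(5 + M² - 6*M) (E(M) = 1/(M + (5 + M² - 7*M)) = 1/(5 + M² - 6*M))
(347414 + 235795)*(101*j(-3) + E(t)) = (347414 + 235795)*(101*(-3) + 1/(5 + (-440)² - 6*(-440))) = 583209*(-303 + 1/(5 + 193600 + 2640)) = 583209*(-303 + 1/196245) = 583209*(-59462234/196245) = -3853212225434/21805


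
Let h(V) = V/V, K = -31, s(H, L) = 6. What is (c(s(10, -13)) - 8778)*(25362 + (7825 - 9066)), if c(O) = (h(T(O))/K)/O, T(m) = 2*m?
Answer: -39382573789/186 ≈ -2.1173e+8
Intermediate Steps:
h(V) = 1
c(O) = -1/(31*O) (c(O) = (1/(-31))/O = (1*(-1/31))/O = -1/(31*O))
(c(s(10, -13)) - 8778)*(25362 + (7825 - 9066)) = (-1/31/6 - 8778)*(25362 + (7825 - 9066)) = (-1/31*1/6 - 8778)*(25362 - 1241) = (-1/186 - 8778)*24121 = -1632709/186*24121 = -39382573789/186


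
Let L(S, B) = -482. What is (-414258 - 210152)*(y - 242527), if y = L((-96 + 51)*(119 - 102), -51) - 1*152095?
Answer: 246706888640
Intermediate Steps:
y = -152577 (y = -482 - 1*152095 = -482 - 152095 = -152577)
(-414258 - 210152)*(y - 242527) = (-414258 - 210152)*(-152577 - 242527) = -624410*(-395104) = 246706888640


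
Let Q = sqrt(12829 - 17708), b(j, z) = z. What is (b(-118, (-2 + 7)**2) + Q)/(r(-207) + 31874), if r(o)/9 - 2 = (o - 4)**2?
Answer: 25/432581 + I*sqrt(4879)/432581 ≈ 5.7793e-5 + 0.00016147*I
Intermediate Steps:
r(o) = 18 + 9*(-4 + o)**2 (r(o) = 18 + 9*(o - 4)**2 = 18 + 9*(-4 + o)**2)
Q = I*sqrt(4879) (Q = sqrt(-4879) = I*sqrt(4879) ≈ 69.85*I)
(b(-118, (-2 + 7)**2) + Q)/(r(-207) + 31874) = ((-2 + 7)**2 + I*sqrt(4879))/((18 + 9*(-4 - 207)**2) + 31874) = (5**2 + I*sqrt(4879))/((18 + 9*(-211)**2) + 31874) = (25 + I*sqrt(4879))/((18 + 9*44521) + 31874) = (25 + I*sqrt(4879))/((18 + 400689) + 31874) = (25 + I*sqrt(4879))/(400707 + 31874) = (25 + I*sqrt(4879))/432581 = (25 + I*sqrt(4879))*(1/432581) = 25/432581 + I*sqrt(4879)/432581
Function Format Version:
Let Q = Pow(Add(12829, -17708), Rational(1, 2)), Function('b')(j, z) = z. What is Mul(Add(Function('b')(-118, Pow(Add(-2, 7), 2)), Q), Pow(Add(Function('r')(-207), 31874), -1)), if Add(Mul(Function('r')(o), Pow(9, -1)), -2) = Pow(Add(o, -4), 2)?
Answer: Add(Rational(25, 432581), Mul(Rational(1, 432581), I, Pow(4879, Rational(1, 2)))) ≈ Add(5.7793e-5, Mul(0.00016147, I))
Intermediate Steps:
Function('r')(o) = Add(18, Mul(9, Pow(Add(-4, o), 2))) (Function('r')(o) = Add(18, Mul(9, Pow(Add(o, -4), 2))) = Add(18, Mul(9, Pow(Add(-4, o), 2))))
Q = Mul(I, Pow(4879, Rational(1, 2))) (Q = Pow(-4879, Rational(1, 2)) = Mul(I, Pow(4879, Rational(1, 2))) ≈ Mul(69.850, I))
Mul(Add(Function('b')(-118, Pow(Add(-2, 7), 2)), Q), Pow(Add(Function('r')(-207), 31874), -1)) = Mul(Add(Pow(Add(-2, 7), 2), Mul(I, Pow(4879, Rational(1, 2)))), Pow(Add(Add(18, Mul(9, Pow(Add(-4, -207), 2))), 31874), -1)) = Mul(Add(Pow(5, 2), Mul(I, Pow(4879, Rational(1, 2)))), Pow(Add(Add(18, Mul(9, Pow(-211, 2))), 31874), -1)) = Mul(Add(25, Mul(I, Pow(4879, Rational(1, 2)))), Pow(Add(Add(18, Mul(9, 44521)), 31874), -1)) = Mul(Add(25, Mul(I, Pow(4879, Rational(1, 2)))), Pow(Add(Add(18, 400689), 31874), -1)) = Mul(Add(25, Mul(I, Pow(4879, Rational(1, 2)))), Pow(Add(400707, 31874), -1)) = Mul(Add(25, Mul(I, Pow(4879, Rational(1, 2)))), Pow(432581, -1)) = Mul(Add(25, Mul(I, Pow(4879, Rational(1, 2)))), Rational(1, 432581)) = Add(Rational(25, 432581), Mul(Rational(1, 432581), I, Pow(4879, Rational(1, 2))))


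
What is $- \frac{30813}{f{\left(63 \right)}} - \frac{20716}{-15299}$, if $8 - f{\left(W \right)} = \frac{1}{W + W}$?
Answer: $- \frac{59376557950}{15406093} \approx -3854.1$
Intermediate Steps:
$f{\left(W \right)} = 8 - \frac{1}{2 W}$ ($f{\left(W \right)} = 8 - \frac{1}{W + W} = 8 - \frac{1}{2 W}$)
$- \frac{30813}{f{\left(63 \right)}} - \frac{20716}{-15299} = - \frac{30813}{8 - \frac{1}{2 \cdot 63}} - \frac{20716}{-15299} = - \frac{30813}{8 - \frac{1}{126}} - - \frac{20716}{15299} = - \frac{30813}{8 - \frac{1}{126}} + \frac{20716}{15299} = - \frac{30813}{\frac{1007}{126}} + \frac{20716}{15299} = \left(-30813\right) \frac{126}{1007} + \frac{20716}{15299} = - \frac{3882438}{1007} + \frac{20716}{15299} = - \frac{59376557950}{15406093}$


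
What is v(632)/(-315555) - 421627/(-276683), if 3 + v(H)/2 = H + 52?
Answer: 44223221913/29102901355 ≈ 1.5195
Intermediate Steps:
v(H) = 98 + 2*H (v(H) = -6 + 2*(H + 52) = -6 + 2*(52 + H) = -6 + (104 + 2*H) = 98 + 2*H)
v(632)/(-315555) - 421627/(-276683) = (98 + 2*632)/(-315555) - 421627/(-276683) = (98 + 1264)*(-1/315555) - 421627*(-1/276683) = 1362*(-1/315555) + 421627/276683 = -454/105185 + 421627/276683 = 44223221913/29102901355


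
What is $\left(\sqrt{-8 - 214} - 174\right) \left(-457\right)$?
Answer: $79518 - 457 i \sqrt{222} \approx 79518.0 - 6809.1 i$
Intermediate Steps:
$\left(\sqrt{-8 - 214} - 174\right) \left(-457\right) = \left(\sqrt{-222} - 174\right) \left(-457\right) = \left(i \sqrt{222} - 174\right) \left(-457\right) = \left(-174 + i \sqrt{222}\right) \left(-457\right) = 79518 - 457 i \sqrt{222}$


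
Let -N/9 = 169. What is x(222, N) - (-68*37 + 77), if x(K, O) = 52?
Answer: 2491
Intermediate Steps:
N = -1521 (N = -9*169 = -1521)
x(222, N) - (-68*37 + 77) = 52 - (-68*37 + 77) = 52 - (-2516 + 77) = 52 - 1*(-2439) = 52 + 2439 = 2491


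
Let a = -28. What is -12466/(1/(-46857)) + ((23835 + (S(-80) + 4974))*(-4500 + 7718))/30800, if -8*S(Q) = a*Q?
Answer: 8995484077961/15400 ≈ 5.8412e+8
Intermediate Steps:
S(Q) = 7*Q/2 (S(Q) = -(-7)*Q/2 = 7*Q/2)
-12466/(1/(-46857)) + ((23835 + (S(-80) + 4974))*(-4500 + 7718))/30800 = -12466/(1/(-46857)) + ((23835 + ((7/2)*(-80) + 4974))*(-4500 + 7718))/30800 = -12466/(-1/46857) + ((23835 + (-280 + 4974))*3218)*(1/30800) = -12466*(-46857) + ((23835 + 4694)*3218)*(1/30800) = 584119362 + (28529*3218)*(1/30800) = 584119362 + 91806322*(1/30800) = 584119362 + 45903161/15400 = 8995484077961/15400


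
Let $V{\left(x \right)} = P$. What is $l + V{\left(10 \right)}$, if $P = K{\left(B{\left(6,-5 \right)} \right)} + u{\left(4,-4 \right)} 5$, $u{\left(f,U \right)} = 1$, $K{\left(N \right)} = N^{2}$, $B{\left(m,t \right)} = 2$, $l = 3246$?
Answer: $3255$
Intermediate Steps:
$P = 9$ ($P = 2^{2} + 1 \cdot 5 = 4 + 5 = 9$)
$V{\left(x \right)} = 9$
$l + V{\left(10 \right)} = 3246 + 9 = 3255$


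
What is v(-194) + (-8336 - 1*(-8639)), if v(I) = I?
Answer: 109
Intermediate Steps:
v(-194) + (-8336 - 1*(-8639)) = -194 + (-8336 - 1*(-8639)) = -194 + (-8336 + 8639) = -194 + 303 = 109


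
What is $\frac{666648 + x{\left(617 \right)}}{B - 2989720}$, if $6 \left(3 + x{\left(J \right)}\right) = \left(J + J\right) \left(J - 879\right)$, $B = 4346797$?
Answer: $\frac{1838281}{4071231} \approx 0.45153$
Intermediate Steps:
$x{\left(J \right)} = -3 + \frac{J \left(-879 + J\right)}{3}$ ($x{\left(J \right)} = -3 + \frac{\left(J + J\right) \left(J - 879\right)}{6} = -3 + \frac{2 J \left(-879 + J\right)}{6} = -3 + \frac{J \left(-879 + J\right)}{3}$)
$\frac{666648 + x{\left(617 \right)}}{B - 2989720} = \frac{666648 - \left(180784 - \frac{380689}{3}\right)}{4346797 - 2989720} = \frac{666648 - \frac{161663}{3}}{1357077} = \left(666648 - \frac{161663}{3}\right) \frac{1}{1357077} = \frac{1838281}{3} \cdot \frac{1}{1357077} = \frac{1838281}{4071231}$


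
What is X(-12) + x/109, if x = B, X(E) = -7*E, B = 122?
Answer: 9278/109 ≈ 85.119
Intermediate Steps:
x = 122
X(-12) + x/109 = -7*(-12) + 122/109 = 84 + (1/109)*122 = 84 + 122/109 = 9278/109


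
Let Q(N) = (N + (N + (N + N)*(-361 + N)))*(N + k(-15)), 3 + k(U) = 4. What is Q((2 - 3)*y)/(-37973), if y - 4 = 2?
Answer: 21960/37973 ≈ 0.57831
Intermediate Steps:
y = 6 (y = 4 + 2 = 6)
k(U) = 1 (k(U) = -3 + 4 = 1)
Q(N) = (1 + N)*(2*N + 2*N*(-361 + N)) (Q(N) = (N + (N + (N + N)*(-361 + N)))*(N + 1) = (N + (N + (2*N)*(-361 + N)))*(1 + N) = (N + (N + 2*N*(-361 + N)))*(1 + N) = (2*N + 2*N*(-361 + N))*(1 + N) = (1 + N)*(2*N + 2*N*(-361 + N)))
Q((2 - 3)*y)/(-37973) = (2*((2 - 3)*6)*(-360 + ((2 - 3)*6)² - 359*(2 - 3)*6))/(-37973) = (2*(-1*6)*(-360 + (-1*6)² - (-359)*6))*(-1/37973) = (2*(-6)*(-360 + (-6)² - 359*(-6)))*(-1/37973) = (2*(-6)*(-360 + 36 + 2154))*(-1/37973) = (2*(-6)*1830)*(-1/37973) = -21960*(-1/37973) = 21960/37973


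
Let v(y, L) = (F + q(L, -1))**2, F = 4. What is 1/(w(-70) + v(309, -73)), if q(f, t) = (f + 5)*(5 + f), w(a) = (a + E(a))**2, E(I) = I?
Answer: 1/21437984 ≈ 4.6646e-8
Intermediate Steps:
w(a) = 4*a**2 (w(a) = (a + a)**2 = (2*a)**2 = 4*a**2)
q(f, t) = (5 + f)**2 (q(f, t) = (5 + f)*(5 + f) = (5 + f)**2)
v(y, L) = (4 + (5 + L)**2)**2
1/(w(-70) + v(309, -73)) = 1/(4*(-70)**2 + (4 + (5 - 73)**2)**2) = 1/(4*4900 + (4 + (-68)**2)**2) = 1/(19600 + (4 + 4624)**2) = 1/(19600 + 4628**2) = 1/(19600 + 21418384) = 1/21437984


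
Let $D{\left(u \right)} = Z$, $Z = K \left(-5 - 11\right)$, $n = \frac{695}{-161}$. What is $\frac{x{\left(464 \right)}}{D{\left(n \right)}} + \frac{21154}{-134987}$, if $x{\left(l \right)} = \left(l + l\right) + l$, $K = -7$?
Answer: $\frac{11595791}{944909} \approx 12.272$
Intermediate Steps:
$n = - \frac{695}{161}$ ($n = 695 \left(- \frac{1}{161}\right) = - \frac{695}{161} \approx -4.3168$)
$Z = 112$ ($Z = - 7 \left(-5 - 11\right) = \left(-7\right) \left(-16\right) = 112$)
$D{\left(u \right)} = 112$
$x{\left(l \right)} = 3 l$ ($x{\left(l \right)} = 2 l + l = 3 l$)
$\frac{x{\left(464 \right)}}{D{\left(n \right)}} + \frac{21154}{-134987} = \frac{3 \cdot 464}{112} + \frac{21154}{-134987} = 1392 \cdot \frac{1}{112} + 21154 \left(- \frac{1}{134987}\right) = \frac{87}{7} - \frac{21154}{134987} = \frac{11595791}{944909}$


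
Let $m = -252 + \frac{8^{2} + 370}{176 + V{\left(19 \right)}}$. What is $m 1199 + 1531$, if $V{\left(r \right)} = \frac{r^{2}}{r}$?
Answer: $- \frac{58099949}{195} \approx -2.9795 \cdot 10^{5}$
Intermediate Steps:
$V{\left(r \right)} = r$
$m = - \frac{48706}{195}$ ($m = -252 + \frac{8^{2} + 370}{176 + 19} = -252 + \frac{64 + 370}{195} = -252 + 434 \cdot \frac{1}{195} = -252 + \frac{434}{195} = - \frac{48706}{195} \approx -249.77$)
$m 1199 + 1531 = \left(- \frac{48706}{195}\right) 1199 + 1531 = - \frac{58398494}{195} + 1531 = - \frac{58099949}{195}$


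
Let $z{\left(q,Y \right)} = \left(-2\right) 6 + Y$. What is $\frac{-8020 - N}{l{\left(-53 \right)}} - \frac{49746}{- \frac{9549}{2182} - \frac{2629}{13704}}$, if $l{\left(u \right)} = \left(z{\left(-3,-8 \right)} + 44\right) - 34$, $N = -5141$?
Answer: $\frac{7634186202013}{682979870} \approx 11178.0$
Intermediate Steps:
$z{\left(q,Y \right)} = -12 + Y$
$l{\left(u \right)} = -10$ ($l{\left(u \right)} = \left(\left(-12 - 8\right) + 44\right) - 34 = \left(-20 + 44\right) - 34 = 24 - 34 = -10$)
$\frac{-8020 - N}{l{\left(-53 \right)}} - \frac{49746}{- \frac{9549}{2182} - \frac{2629}{13704}} = \frac{-8020 - -5141}{-10} - \frac{49746}{- \frac{9549}{2182} - \frac{2629}{13704}} = \left(-8020 + 5141\right) \left(- \frac{1}{10}\right) - \frac{49746}{\left(-9549\right) \frac{1}{2182} - \frac{2629}{13704}} = \left(-2879\right) \left(- \frac{1}{10}\right) - \frac{49746}{- \frac{9549}{2182} - \frac{2629}{13704}} = \frac{2879}{10} - \frac{49746}{- \frac{68297987}{14951064}} = \frac{2879}{10} - - \frac{743755629744}{68297987} = \frac{2879}{10} + \frac{743755629744}{68297987} = \frac{7634186202013}{682979870}$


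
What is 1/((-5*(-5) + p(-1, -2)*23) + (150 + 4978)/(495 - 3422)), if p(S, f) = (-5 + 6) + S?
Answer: 2927/68047 ≈ 0.043014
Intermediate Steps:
p(S, f) = 1 + S
1/((-5*(-5) + p(-1, -2)*23) + (150 + 4978)/(495 - 3422)) = 1/((-5*(-5) + (1 - 1)*23) + (150 + 4978)/(495 - 3422)) = 1/((25 + 0*23) + 5128/(-2927)) = 1/((25 + 0) + 5128*(-1/2927)) = 1/(25 - 5128/2927) = 1/(68047/2927) = 2927/68047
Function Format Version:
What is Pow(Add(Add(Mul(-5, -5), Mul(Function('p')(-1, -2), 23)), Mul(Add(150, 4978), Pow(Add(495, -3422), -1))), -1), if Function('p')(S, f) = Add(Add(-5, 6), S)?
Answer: Rational(2927, 68047) ≈ 0.043014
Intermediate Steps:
Function('p')(S, f) = Add(1, S)
Pow(Add(Add(Mul(-5, -5), Mul(Function('p')(-1, -2), 23)), Mul(Add(150, 4978), Pow(Add(495, -3422), -1))), -1) = Pow(Add(Add(Mul(-5, -5), Mul(Add(1, -1), 23)), Mul(Add(150, 4978), Pow(Add(495, -3422), -1))), -1) = Pow(Add(Add(25, Mul(0, 23)), Mul(5128, Pow(-2927, -1))), -1) = Pow(Add(Add(25, 0), Mul(5128, Rational(-1, 2927))), -1) = Pow(Add(25, Rational(-5128, 2927)), -1) = Pow(Rational(68047, 2927), -1) = Rational(2927, 68047)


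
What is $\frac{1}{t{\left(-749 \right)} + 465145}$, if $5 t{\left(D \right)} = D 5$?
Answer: $\frac{1}{464396} \approx 2.1533 \cdot 10^{-6}$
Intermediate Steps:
$t{\left(D \right)} = D$ ($t{\left(D \right)} = \frac{D 5}{5} = \frac{5 D}{5} = D$)
$\frac{1}{t{\left(-749 \right)} + 465145} = \frac{1}{-749 + 465145} = \frac{1}{464396}$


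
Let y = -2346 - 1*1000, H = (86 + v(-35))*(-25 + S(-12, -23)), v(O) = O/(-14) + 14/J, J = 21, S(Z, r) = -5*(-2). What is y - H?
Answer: -4017/2 ≈ -2008.5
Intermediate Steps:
S(Z, r) = 10
v(O) = ⅔ - O/14 (v(O) = O/(-14) + 14/21 = O*(-1/14) + 14*(1/21) = -O/14 + ⅔ = ⅔ - O/14)
H = -2675/2 (H = (86 + (⅔ - 1/14*(-35)))*(-25 + 10) = (86 + (⅔ + 5/2))*(-15) = (86 + 19/6)*(-15) = (535/6)*(-15) = -2675/2 ≈ -1337.5)
y = -3346 (y = -2346 - 1000 = -3346)
y - H = -3346 - 1*(-2675/2) = -3346 + 2675/2 = -4017/2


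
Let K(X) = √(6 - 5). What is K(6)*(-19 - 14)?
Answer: -33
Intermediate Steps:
K(X) = 1 (K(X) = √1 = 1)
K(6)*(-19 - 14) = 1*(-19 - 14) = 1*(-33) = -33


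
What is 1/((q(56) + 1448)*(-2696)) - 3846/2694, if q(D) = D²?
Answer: -7921775873/5548950336 ≈ -1.4276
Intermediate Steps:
1/((q(56) + 1448)*(-2696)) - 3846/2694 = 1/((56² + 1448)*(-2696)) - 3846/2694 = -1/2696/(3136 + 1448) - 3846*1/2694 = -1/2696/4584 - 641/449 = (1/4584)*(-1/2696) - 641/449 = -1/12358464 - 641/449 = -7921775873/5548950336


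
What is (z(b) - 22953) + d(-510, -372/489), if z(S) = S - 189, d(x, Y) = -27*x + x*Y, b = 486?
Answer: -1385178/163 ≈ -8498.0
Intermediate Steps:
d(x, Y) = -27*x + Y*x
z(S) = -189 + S
(z(b) - 22953) + d(-510, -372/489) = ((-189 + 486) - 22953) - 510*(-27 - 372/489) = (297 - 22953) - 510*(-27 - 372*1/489) = -22656 - 510*(-27 - 124/163) = -22656 - 510*(-4525/163) = -22656 + 2307750/163 = -1385178/163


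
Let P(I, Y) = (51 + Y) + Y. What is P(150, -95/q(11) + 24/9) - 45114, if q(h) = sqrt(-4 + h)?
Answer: -135173/3 - 190*sqrt(7)/7 ≈ -45130.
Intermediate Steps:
P(I, Y) = 51 + 2*Y
P(150, -95/q(11) + 24/9) - 45114 = (51 + 2*(-95/sqrt(-4 + 11) + 24/9)) - 45114 = (51 + 2*(-95*sqrt(7)/7 + 24*(1/9))) - 45114 = (51 + 2*(-95*sqrt(7)/7 + 8/3)) - 45114 = (51 + 2*(8/3 - 95*sqrt(7)/7)) - 45114 = (51 + (16/3 - 190*sqrt(7)/7)) - 45114 = (169/3 - 190*sqrt(7)/7) - 45114 = -135173/3 - 190*sqrt(7)/7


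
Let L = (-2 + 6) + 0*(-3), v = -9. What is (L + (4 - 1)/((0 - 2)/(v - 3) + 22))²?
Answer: 302500/17689 ≈ 17.101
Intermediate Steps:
L = 4 (L = 4 + 0 = 4)
(L + (4 - 1)/((0 - 2)/(v - 3) + 22))² = (4 + (4 - 1)/((0 - 2)/(-9 - 3) + 22))² = (4 + 3/(-2/(-12) + 22))² = (4 + 3/(-2*(-1/12) + 22))² = (4 + 3/(⅙ + 22))² = (4 + 3/(133/6))² = (4 + 3*(6/133))² = (4 + 18/133)² = (550/133)² = 302500/17689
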